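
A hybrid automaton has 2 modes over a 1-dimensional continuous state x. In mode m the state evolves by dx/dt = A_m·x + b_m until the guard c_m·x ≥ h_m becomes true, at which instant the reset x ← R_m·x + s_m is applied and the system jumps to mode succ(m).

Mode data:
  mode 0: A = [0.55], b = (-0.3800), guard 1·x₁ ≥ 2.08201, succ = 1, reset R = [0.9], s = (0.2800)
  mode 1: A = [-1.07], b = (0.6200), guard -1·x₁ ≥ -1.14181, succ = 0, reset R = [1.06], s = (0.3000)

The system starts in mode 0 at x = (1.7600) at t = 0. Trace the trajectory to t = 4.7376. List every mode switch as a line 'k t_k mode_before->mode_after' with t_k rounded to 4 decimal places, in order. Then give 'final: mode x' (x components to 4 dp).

Mode 0: guard c·x = 2.0820 hit at Δt = 0.4787 (t = 0.4787), x⁻ = (2.0820) → reset → x⁺ = (2.1538), jump to mode 1
Mode 1: guard c·x = -1.1418 hit at Δt = 0.9621 (t = 1.4408), x⁻ = (1.1418) → reset → x⁺ = (1.5103), jump to mode 0
Mode 0: guard c·x = 2.0820 hit at Δt = 0.9623 (t = 2.4031), x⁻ = (2.0820) → reset → x⁺ = (2.1538), jump to mode 1
Mode 1: guard c·x = -1.1418 hit at Δt = 0.9621 (t = 3.3652), x⁻ = (1.1418) → reset → x⁺ = (1.5103), jump to mode 0
Mode 0: guard c·x = 2.0820 hit at Δt = 0.9623 (t = 4.3275), x⁻ = (2.0820) → reset → x⁺ = (2.1538), jump to mode 1
Mode 1: flow for 0.4101 to horizon, guard not reached → x = (1.5946)

1 0.4787 0->1
2 1.4408 1->0
3 2.4031 0->1
4 3.3652 1->0
5 4.3275 0->1
final: 1 1.5946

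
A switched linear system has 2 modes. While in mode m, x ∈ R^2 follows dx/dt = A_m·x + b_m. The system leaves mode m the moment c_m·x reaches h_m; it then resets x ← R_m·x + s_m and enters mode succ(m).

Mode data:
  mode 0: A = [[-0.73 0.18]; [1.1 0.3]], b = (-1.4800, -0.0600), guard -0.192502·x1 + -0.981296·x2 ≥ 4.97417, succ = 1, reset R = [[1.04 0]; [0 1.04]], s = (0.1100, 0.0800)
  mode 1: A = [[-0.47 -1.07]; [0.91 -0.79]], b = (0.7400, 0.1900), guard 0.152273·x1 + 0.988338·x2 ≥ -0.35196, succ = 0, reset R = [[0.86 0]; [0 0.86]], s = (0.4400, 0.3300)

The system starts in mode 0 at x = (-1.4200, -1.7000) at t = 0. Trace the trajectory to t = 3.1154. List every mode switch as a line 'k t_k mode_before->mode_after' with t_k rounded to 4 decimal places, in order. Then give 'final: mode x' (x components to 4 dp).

1 1.0053 0->1
2 2.3094 1->0
final: 0 0.4778 0.9594

Mode 0: guard c·x = 4.9742 hit at Δt = 1.0053 (t = 1.0053), x⁻ = (-2.1477, -4.6477) → reset → x⁺ = (-2.1236, -4.7536), jump to mode 1
Mode 1: guard c·x = -0.3520 hit at Δt = 1.3041 (t = 2.3094), x⁻ = (2.2590, -0.7042) → reset → x⁺ = (2.3828, -0.2756), jump to mode 0
Mode 0: flow for 0.8060 to horizon, guard not reached → x = (0.4778, 0.9594)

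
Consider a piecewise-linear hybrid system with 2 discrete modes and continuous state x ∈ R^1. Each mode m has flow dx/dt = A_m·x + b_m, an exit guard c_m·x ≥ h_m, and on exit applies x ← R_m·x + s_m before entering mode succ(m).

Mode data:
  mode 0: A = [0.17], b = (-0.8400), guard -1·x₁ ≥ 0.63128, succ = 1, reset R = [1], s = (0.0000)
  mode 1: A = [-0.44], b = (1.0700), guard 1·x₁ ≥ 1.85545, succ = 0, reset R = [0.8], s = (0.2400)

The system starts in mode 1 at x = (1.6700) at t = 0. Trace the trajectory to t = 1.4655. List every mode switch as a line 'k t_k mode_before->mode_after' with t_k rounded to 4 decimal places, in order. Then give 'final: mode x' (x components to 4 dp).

Mode 1: guard c·x = 1.8555 hit at Δt = 0.6340 (t = 0.6340), x⁻ = (1.8554) → reset → x⁺ = (1.7244), jump to mode 0
Mode 0: flow for 0.8315 to horizon, guard not reached → x = (1.2359)

1 0.6340 1->0
final: 0 1.2359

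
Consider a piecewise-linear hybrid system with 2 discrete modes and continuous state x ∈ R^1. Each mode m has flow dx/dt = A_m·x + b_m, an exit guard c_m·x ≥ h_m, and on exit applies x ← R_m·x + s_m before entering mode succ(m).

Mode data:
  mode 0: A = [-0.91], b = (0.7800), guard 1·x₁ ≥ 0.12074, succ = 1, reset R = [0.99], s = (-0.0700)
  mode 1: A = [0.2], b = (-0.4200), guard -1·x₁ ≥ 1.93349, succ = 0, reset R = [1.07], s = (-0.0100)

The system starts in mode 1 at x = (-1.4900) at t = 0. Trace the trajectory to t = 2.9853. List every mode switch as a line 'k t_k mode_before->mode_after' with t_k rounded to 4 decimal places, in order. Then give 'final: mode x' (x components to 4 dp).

1 0.5824 1->0
2 2.1022 0->1
final: 1 -0.3466

Mode 1: guard c·x = 1.9335 hit at Δt = 0.5824 (t = 0.5824), x⁻ = (-1.9335) → reset → x⁺ = (-2.0788), jump to mode 0
Mode 0: guard c·x = 0.1207 hit at Δt = 1.5198 (t = 2.1022), x⁻ = (0.1207) → reset → x⁺ = (0.0495), jump to mode 1
Mode 1: flow for 0.8831 to horizon, guard not reached → x = (-0.3466)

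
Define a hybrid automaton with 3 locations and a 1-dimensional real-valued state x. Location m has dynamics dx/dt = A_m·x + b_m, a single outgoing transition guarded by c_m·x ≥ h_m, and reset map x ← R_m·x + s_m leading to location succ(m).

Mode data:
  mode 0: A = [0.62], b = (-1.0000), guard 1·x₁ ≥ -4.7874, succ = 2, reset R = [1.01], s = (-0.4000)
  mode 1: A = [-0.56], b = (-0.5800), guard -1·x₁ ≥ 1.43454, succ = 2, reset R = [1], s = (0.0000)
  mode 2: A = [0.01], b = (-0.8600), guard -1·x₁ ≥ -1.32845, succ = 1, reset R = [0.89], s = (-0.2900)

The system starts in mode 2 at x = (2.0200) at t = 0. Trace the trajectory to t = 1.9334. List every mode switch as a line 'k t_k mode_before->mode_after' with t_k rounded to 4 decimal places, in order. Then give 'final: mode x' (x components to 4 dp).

Mode 2: guard c·x = -1.3284 hit at Δt = 0.8201 (t = 0.8201), x⁻ = (1.3285) → reset → x⁺ = (0.8923), jump to mode 1
Mode 1: flow for 1.1133 to horizon, guard not reached → x = (-0.0021)

1 0.8201 2->1
final: 1 -0.0021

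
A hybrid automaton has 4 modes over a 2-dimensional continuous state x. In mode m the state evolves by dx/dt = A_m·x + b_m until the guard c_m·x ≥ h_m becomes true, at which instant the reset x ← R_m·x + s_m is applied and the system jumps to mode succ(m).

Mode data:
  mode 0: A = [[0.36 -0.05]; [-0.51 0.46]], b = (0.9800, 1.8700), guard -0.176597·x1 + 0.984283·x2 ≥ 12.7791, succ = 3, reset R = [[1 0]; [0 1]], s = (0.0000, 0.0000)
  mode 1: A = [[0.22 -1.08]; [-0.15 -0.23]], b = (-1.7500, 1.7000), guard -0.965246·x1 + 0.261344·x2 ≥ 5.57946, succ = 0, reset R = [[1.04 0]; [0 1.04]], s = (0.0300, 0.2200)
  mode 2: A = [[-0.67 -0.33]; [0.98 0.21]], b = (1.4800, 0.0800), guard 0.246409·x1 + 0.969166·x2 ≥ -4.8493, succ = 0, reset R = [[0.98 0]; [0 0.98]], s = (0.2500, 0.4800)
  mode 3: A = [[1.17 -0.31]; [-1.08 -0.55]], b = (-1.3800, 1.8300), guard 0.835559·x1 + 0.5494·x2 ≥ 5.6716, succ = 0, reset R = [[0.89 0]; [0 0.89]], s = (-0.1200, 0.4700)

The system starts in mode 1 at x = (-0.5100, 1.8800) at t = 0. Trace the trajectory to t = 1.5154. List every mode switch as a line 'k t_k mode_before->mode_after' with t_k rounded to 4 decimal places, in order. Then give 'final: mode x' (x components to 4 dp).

Mode 1: guard c·x = 5.5795 hit at Δt = 0.8770 (t = 0.8770), x⁻ = (-4.9145, 3.1979) → reset → x⁺ = (-5.0811, 3.5458), jump to mode 0
Mode 0: flow for 0.6384 to horizon, guard not reached → x = (-5.8933, 8.2022)

1 0.8770 1->0
final: 0 -5.8933 8.2022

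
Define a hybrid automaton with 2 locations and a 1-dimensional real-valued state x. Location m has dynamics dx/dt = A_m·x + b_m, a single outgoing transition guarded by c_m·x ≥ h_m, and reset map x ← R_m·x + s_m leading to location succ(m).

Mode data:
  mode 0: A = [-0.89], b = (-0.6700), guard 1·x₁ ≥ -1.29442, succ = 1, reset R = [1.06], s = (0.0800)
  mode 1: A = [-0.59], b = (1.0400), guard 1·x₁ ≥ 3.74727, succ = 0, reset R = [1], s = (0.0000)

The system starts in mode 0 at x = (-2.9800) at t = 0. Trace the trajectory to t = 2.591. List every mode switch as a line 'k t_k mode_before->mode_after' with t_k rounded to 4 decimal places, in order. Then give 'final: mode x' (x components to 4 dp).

Mode 0: guard c·x = -1.2944 hit at Δt = 1.5887 (t = 1.5887), x⁻ = (-1.2944) → reset → x⁺ = (-1.2921), jump to mode 1
Mode 1: flow for 1.0023 to horizon, guard not reached → x = (0.0716)

1 1.5887 0->1
final: 1 0.0716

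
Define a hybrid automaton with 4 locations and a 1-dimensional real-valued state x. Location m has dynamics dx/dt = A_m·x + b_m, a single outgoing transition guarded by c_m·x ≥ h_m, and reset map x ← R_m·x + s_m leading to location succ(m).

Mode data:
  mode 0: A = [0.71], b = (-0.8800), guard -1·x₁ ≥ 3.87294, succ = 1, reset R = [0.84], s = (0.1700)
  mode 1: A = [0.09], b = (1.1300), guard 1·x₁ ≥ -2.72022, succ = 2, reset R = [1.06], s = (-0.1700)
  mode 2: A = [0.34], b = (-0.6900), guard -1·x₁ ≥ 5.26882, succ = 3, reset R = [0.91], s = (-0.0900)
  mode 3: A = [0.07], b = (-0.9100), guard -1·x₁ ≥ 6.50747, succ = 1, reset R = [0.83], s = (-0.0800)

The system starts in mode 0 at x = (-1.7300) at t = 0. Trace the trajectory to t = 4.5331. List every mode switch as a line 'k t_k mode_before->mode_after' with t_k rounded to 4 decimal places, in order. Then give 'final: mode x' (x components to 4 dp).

1 0.7652 0->1
2 1.1831 1->2
3 2.2471 2->3
4 3.4879 3->1
final: 1 -4.7834

Mode 0: guard c·x = 3.8729 hit at Δt = 0.7652 (t = 0.7652), x⁻ = (-3.8729) → reset → x⁺ = (-3.0833), jump to mode 1
Mode 1: guard c·x = -2.7202 hit at Δt = 0.4179 (t = 1.1831), x⁻ = (-2.7202) → reset → x⁺ = (-3.0534), jump to mode 2
Mode 2: guard c·x = 5.2688 hit at Δt = 1.0640 (t = 2.2471), x⁻ = (-5.2688) → reset → x⁺ = (-4.8846), jump to mode 3
Mode 3: guard c·x = 6.5075 hit at Δt = 1.2408 (t = 3.4879), x⁻ = (-6.5075) → reset → x⁺ = (-5.4812), jump to mode 1
Mode 1: flow for 1.0452 to horizon, guard not reached → x = (-4.7834)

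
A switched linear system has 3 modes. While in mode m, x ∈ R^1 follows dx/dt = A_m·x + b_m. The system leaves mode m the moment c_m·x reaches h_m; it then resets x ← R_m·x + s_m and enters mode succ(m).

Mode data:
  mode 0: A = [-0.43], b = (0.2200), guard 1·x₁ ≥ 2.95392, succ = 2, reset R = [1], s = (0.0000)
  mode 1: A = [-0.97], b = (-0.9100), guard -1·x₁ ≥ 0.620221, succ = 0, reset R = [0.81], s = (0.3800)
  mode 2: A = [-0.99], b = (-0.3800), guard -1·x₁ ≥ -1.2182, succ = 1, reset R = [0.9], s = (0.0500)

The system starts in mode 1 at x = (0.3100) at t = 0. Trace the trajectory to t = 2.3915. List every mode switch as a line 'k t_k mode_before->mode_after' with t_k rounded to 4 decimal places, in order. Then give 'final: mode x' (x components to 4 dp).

1 1.4099 1->0
final: 0 0.0959

Mode 1: guard c·x = 0.6202 hit at Δt = 1.4099 (t = 1.4099), x⁻ = (-0.6202) → reset → x⁺ = (-0.1224), jump to mode 0
Mode 0: flow for 0.9816 to horizon, guard not reached → x = (0.0959)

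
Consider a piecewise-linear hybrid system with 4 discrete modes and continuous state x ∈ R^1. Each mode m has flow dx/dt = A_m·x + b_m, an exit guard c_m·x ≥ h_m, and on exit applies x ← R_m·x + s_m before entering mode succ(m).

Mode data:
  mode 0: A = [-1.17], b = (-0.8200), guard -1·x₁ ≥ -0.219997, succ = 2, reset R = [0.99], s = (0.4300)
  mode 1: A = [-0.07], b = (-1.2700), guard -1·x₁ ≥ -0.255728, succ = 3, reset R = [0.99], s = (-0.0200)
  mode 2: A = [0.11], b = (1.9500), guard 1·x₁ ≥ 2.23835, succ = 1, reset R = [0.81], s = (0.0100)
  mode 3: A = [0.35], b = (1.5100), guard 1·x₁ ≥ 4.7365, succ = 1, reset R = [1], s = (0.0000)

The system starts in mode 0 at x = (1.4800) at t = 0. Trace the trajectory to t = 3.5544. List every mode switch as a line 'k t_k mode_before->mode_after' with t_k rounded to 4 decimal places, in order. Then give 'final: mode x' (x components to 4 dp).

Mode 0: guard c·x = -0.2200 hit at Δt = 0.7369 (t = 0.7369), x⁻ = (0.2200) → reset → x⁺ = (0.6478), jump to mode 2
Mode 2: guard c·x = 2.2384 hit at Δt = 0.7547 (t = 1.4916), x⁻ = (2.2383) → reset → x⁺ = (1.8231), jump to mode 1
Mode 1: guard c·x = -0.2557 hit at Δt = 1.1679 (t = 2.6595), x⁻ = (0.2557) → reset → x⁺ = (0.2332), jump to mode 3
Mode 3: flow for 0.8949 to horizon, guard not reached → x = (1.9058)

1 0.7369 0->2
2 1.4916 2->1
3 2.6595 1->3
final: 3 1.9058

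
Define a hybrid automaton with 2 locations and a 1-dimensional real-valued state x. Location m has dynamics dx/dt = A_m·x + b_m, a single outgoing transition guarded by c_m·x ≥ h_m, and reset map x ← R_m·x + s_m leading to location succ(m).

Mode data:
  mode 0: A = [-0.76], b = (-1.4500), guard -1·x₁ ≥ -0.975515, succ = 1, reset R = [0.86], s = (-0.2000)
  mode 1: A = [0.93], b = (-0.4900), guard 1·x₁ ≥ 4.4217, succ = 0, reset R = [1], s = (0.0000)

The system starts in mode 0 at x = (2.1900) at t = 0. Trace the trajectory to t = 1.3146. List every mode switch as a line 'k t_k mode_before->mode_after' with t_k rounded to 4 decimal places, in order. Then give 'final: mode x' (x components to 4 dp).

1 0.4625 0->1
final: 1 0.7744

Mode 0: guard c·x = -0.9755 hit at Δt = 0.4625 (t = 0.4625), x⁻ = (0.9755) → reset → x⁺ = (0.6389), jump to mode 1
Mode 1: flow for 0.8521 to horizon, guard not reached → x = (0.7744)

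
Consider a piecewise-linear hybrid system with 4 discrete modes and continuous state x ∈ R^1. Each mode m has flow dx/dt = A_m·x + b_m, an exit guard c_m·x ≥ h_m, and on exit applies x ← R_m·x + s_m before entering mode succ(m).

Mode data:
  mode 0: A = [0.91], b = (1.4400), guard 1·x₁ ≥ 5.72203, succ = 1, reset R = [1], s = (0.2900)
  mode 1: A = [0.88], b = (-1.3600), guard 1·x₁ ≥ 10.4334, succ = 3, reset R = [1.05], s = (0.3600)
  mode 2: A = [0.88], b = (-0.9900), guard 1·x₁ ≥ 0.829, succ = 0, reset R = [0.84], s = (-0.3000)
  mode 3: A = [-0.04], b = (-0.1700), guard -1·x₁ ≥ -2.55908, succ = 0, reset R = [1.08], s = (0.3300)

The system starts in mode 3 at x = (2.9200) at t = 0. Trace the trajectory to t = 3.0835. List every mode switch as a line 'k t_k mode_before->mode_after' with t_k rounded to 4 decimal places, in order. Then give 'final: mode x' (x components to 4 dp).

1 1.2912 3->0
2 1.7813 0->1
3 2.5632 1->3
final: 3 10.9945

Mode 3: guard c·x = -2.5591 hit at Δt = 1.2912 (t = 1.2912), x⁻ = (2.5591) → reset → x⁺ = (3.0938), jump to mode 0
Mode 0: guard c·x = 5.7220 hit at Δt = 0.4901 (t = 1.7813), x⁻ = (5.7220) → reset → x⁺ = (6.0120), jump to mode 1
Mode 1: guard c·x = 10.4334 hit at Δt = 0.7819 (t = 2.5632), x⁻ = (10.4334) → reset → x⁺ = (11.3151), jump to mode 3
Mode 3: flow for 0.5203 to horizon, guard not reached → x = (10.9945)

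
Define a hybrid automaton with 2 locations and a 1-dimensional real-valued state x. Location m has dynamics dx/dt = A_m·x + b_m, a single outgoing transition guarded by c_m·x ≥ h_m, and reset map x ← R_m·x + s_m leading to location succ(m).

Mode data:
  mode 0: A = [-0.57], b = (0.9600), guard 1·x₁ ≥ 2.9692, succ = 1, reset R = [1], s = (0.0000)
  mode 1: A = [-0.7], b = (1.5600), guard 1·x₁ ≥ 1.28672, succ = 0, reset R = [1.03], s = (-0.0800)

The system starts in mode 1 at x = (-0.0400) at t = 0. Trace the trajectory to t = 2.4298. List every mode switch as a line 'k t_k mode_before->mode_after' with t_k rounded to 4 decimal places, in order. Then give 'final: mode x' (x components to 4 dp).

1 1.2558 1->0
final: 0 1.4594

Mode 1: guard c·x = 1.2867 hit at Δt = 1.2558 (t = 1.2558), x⁻ = (1.2867) → reset → x⁺ = (1.2453), jump to mode 0
Mode 0: flow for 1.1740 to horizon, guard not reached → x = (1.4594)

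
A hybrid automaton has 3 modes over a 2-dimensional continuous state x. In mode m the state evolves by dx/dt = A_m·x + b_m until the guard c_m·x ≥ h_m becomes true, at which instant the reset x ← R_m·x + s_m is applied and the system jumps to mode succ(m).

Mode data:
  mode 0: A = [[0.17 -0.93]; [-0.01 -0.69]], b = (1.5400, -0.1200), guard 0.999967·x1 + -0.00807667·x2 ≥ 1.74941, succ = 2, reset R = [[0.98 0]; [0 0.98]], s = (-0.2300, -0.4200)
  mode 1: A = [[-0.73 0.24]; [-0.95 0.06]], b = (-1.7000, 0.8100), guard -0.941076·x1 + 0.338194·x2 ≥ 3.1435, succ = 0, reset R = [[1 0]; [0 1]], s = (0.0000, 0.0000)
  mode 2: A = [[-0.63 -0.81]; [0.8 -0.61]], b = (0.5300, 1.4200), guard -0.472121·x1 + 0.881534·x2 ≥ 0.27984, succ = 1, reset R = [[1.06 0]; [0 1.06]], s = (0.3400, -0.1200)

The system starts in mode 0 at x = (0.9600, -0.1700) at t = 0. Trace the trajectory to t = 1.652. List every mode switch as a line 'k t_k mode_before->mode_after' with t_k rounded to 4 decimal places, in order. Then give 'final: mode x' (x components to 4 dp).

Mode 0: guard c·x = 1.7494 hit at Δt = 0.4083 (t = 0.4083), x⁻ = (1.7480, -0.1758) → reset → x⁺ = (1.4831, -0.5923), jump to mode 2
Mode 2: guard c·x = 0.2798 hit at Δt = 0.6424 (t = 1.0507), x⁻ = (1.1473, 0.9319) → reset → x⁺ = (1.5561, 0.8678), jump to mode 1
Mode 1: flow for 0.6013 to horizon, guard not reached → x = (0.2715, 0.8893)

1 0.4083 0->2
2 1.0507 2->1
final: 1 0.2715 0.8893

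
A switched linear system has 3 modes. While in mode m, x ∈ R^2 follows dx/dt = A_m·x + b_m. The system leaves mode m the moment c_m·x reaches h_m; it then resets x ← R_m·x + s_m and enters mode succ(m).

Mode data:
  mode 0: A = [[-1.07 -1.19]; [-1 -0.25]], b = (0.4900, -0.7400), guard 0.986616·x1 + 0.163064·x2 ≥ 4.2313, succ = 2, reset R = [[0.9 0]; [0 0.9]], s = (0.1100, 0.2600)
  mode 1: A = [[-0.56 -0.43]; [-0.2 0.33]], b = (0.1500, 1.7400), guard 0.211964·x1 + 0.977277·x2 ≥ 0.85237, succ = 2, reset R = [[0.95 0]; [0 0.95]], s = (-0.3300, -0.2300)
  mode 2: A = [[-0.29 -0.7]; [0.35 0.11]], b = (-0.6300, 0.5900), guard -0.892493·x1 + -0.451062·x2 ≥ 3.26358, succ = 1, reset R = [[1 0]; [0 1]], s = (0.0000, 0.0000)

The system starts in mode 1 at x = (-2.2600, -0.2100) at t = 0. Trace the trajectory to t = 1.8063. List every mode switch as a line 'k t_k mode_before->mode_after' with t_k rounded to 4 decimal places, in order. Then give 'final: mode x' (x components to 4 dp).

1 0.6296 1->2
final: 2 -2.5890 0.8134

Mode 1: guard c·x = 0.8524 hit at Δt = 0.6296 (t = 0.6296), x⁻ = (-1.6302, 1.2258) → reset → x⁺ = (-1.8787, 0.9345), jump to mode 2
Mode 2: flow for 1.1767 to horizon, guard not reached → x = (-2.5890, 0.8134)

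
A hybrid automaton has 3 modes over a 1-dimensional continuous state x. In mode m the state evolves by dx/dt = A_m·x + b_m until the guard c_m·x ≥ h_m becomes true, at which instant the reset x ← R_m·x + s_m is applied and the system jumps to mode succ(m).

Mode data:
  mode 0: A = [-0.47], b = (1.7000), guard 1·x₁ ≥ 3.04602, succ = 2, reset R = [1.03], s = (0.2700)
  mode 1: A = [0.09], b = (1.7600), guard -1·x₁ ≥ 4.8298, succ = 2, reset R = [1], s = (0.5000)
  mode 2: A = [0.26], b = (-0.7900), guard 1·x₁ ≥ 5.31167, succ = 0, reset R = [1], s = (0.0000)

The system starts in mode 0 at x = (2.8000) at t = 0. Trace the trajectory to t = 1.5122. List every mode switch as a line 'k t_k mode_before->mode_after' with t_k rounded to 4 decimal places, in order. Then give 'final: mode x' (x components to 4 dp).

1 0.7623 0->2
final: 2 3.4868

Mode 0: guard c·x = 3.0460 hit at Δt = 0.7623 (t = 0.7623), x⁻ = (3.0460) → reset → x⁺ = (3.4074), jump to mode 2
Mode 2: flow for 0.7499 to horizon, guard not reached → x = (3.4868)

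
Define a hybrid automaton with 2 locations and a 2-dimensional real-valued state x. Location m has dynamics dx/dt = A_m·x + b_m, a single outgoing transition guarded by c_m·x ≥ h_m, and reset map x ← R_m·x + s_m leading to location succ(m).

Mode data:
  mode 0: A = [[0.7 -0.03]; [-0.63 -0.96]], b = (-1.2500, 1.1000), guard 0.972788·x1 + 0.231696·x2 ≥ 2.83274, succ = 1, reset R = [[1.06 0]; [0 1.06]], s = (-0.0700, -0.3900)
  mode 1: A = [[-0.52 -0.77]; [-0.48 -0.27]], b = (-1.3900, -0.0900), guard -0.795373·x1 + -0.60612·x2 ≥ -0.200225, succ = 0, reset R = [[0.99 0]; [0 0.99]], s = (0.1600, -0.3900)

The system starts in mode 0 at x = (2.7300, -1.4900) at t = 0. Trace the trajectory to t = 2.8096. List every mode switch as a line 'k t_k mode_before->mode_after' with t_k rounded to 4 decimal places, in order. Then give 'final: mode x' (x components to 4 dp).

1 0.5496 0->1
2 1.6131 1->0
final: 0 3.0610 -1.3326

Mode 0: guard c·x = 2.8327 hit at Δt = 0.5496 (t = 0.5496), x⁻ = (3.1999, -1.2087) → reset → x⁺ = (3.3218, -1.6712), jump to mode 1
Mode 1: guard c·x = -0.2002 hit at Δt = 1.0635 (t = 1.6131), x⁻ = (2.1503, -2.4913) → reset → x⁺ = (2.2888, -2.8564), jump to mode 0
Mode 0: flow for 1.1965 to horizon, guard not reached → x = (3.0610, -1.3326)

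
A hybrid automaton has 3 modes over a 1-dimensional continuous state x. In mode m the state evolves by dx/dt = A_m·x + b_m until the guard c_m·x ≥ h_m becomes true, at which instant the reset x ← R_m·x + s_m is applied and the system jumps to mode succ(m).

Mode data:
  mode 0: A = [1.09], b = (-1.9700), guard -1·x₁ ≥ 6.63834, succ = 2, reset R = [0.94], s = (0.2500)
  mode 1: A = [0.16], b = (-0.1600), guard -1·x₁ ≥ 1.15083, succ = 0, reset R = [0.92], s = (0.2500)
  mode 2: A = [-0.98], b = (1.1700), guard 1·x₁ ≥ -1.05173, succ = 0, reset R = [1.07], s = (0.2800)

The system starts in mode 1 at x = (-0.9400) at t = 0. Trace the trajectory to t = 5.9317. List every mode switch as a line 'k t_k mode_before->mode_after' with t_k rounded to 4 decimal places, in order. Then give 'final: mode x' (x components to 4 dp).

1 0.6448 1->0
2 1.7200 0->2
3 2.9066 2->0
4 3.9690 0->2
5 5.1556 2->0
final: 0 -4.3736

Mode 1: guard c·x = 1.1508 hit at Δt = 0.6448 (t = 0.6448), x⁻ = (-1.1508) → reset → x⁺ = (-0.8088), jump to mode 0
Mode 0: guard c·x = 6.6383 hit at Δt = 1.0752 (t = 1.7200), x⁻ = (-6.6383) → reset → x⁺ = (-5.9900), jump to mode 2
Mode 2: guard c·x = -1.0517 hit at Δt = 1.1866 (t = 2.9066), x⁻ = (-1.0517) → reset → x⁺ = (-0.8454), jump to mode 0
Mode 0: guard c·x = 6.6383 hit at Δt = 1.0625 (t = 3.9690), x⁻ = (-6.6383) → reset → x⁺ = (-5.9900), jump to mode 2
Mode 2: guard c·x = -1.0517 hit at Δt = 1.1866 (t = 5.1556), x⁻ = (-1.0517) → reset → x⁺ = (-0.8454), jump to mode 0
Mode 0: flow for 0.7761 to horizon, guard not reached → x = (-4.3736)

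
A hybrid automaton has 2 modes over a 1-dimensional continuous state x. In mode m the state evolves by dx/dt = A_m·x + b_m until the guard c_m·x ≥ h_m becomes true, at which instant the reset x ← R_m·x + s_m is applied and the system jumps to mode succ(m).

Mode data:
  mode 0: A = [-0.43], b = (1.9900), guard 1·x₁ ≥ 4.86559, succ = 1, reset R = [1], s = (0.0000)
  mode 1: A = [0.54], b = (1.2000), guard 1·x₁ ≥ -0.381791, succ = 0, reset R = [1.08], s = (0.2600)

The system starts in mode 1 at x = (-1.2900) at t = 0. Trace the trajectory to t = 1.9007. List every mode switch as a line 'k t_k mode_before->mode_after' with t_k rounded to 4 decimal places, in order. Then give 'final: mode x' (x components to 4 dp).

1 1.2596 1->0
final: 0 0.9994

Mode 1: guard c·x = -0.3818 hit at Δt = 1.2596 (t = 1.2596), x⁻ = (-0.3818) → reset → x⁺ = (-0.1523), jump to mode 0
Mode 0: flow for 0.6411 to horizon, guard not reached → x = (0.9994)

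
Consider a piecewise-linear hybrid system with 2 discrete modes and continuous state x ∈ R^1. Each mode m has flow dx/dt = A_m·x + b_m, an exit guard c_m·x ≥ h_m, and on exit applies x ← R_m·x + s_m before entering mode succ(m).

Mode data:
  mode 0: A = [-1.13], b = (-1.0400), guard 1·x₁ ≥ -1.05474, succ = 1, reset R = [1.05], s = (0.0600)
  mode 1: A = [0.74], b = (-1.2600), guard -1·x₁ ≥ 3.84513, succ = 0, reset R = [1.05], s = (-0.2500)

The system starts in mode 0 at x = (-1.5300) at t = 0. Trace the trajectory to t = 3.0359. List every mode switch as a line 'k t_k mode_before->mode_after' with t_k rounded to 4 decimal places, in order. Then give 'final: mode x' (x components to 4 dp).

1 1.3382 0->1
2 2.2865 1->0
final: 0 -2.3640

Mode 0: guard c·x = -1.0547 hit at Δt = 1.3382 (t = 1.3382), x⁻ = (-1.0547) → reset → x⁺ = (-1.0475), jump to mode 1
Mode 1: guard c·x = 3.8451 hit at Δt = 0.9483 (t = 2.2865), x⁻ = (-3.8451) → reset → x⁺ = (-4.2874), jump to mode 0
Mode 0: flow for 0.7494 to horizon, guard not reached → x = (-2.3640)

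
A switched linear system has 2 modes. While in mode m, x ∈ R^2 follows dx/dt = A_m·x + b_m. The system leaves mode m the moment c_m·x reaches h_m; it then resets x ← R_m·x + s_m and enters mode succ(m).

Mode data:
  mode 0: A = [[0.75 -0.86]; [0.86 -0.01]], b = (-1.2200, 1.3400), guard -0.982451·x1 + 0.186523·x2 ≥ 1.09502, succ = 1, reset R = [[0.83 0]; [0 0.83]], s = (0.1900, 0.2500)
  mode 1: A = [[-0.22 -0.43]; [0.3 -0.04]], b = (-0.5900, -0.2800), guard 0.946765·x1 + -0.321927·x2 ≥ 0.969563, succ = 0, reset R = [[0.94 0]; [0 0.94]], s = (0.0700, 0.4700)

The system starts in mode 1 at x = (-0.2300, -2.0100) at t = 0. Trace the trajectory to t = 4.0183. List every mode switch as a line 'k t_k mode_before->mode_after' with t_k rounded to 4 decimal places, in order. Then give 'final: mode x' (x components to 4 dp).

1 1.4145 1->0
2 3.0119 0->1
final: 1 -1.2070 0.0938

Mode 1: guard c·x = 0.9696 hit at Δt = 1.4145 (t = 1.4145), x⁻ = (0.2487, -2.2802) → reset → x⁺ = (0.3038, -1.6734), jump to mode 0
Mode 0: guard c·x = 1.0950 hit at Δt = 1.5974 (t = 3.0119), x⁻ = (-1.0158, 0.5204) → reset → x⁺ = (-0.6531, 0.6820), jump to mode 1
Mode 1: flow for 1.0064 to horizon, guard not reached → x = (-1.2070, 0.0938)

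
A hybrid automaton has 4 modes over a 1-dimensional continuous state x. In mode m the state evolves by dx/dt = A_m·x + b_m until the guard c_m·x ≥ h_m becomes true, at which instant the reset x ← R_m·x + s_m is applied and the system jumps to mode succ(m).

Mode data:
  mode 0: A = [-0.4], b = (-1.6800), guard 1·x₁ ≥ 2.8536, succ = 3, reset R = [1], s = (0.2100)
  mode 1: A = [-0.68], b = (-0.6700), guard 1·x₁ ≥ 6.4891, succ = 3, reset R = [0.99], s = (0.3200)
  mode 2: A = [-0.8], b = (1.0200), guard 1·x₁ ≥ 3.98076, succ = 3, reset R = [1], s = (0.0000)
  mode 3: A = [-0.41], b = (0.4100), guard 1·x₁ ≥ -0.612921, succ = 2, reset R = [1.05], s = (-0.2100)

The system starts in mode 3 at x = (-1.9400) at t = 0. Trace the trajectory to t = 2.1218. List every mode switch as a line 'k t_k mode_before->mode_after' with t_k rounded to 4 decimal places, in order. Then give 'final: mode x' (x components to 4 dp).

1 1.4643 3->2
final: 2 0.0171

Mode 3: guard c·x = -0.6129 hit at Δt = 1.4643 (t = 1.4643), x⁻ = (-0.6129) → reset → x⁺ = (-0.8536), jump to mode 2
Mode 2: flow for 0.6575 to horizon, guard not reached → x = (0.0171)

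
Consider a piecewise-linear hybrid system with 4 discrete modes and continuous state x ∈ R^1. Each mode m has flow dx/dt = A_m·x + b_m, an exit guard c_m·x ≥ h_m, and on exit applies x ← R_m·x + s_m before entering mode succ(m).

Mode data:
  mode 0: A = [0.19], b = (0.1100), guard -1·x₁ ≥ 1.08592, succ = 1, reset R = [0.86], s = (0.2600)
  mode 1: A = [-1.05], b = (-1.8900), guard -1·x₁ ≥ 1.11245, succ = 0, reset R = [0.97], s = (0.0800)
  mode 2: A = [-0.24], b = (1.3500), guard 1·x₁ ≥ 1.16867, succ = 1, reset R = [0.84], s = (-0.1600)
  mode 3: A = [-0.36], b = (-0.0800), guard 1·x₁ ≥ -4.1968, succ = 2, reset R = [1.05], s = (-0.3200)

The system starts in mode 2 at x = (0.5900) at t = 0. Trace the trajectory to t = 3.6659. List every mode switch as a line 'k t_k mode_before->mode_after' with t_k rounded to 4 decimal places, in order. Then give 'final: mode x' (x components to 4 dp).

1 0.5087 2->1
2 1.7834 1->0
3 2.7723 0->1
4 3.2422 1->0
final: 0 -1.0343

Mode 2: guard c·x = 1.1687 hit at Δt = 0.5087 (t = 0.5087), x⁻ = (1.1687) → reset → x⁺ = (0.8217), jump to mode 1
Mode 1: guard c·x = 1.1124 hit at Δt = 1.2747 (t = 1.7834), x⁻ = (-1.1124) → reset → x⁺ = (-0.9991), jump to mode 0
Mode 0: guard c·x = 1.0859 hit at Δt = 0.9889 (t = 2.7723), x⁻ = (-1.0859) → reset → x⁺ = (-0.6739), jump to mode 1
Mode 1: guard c·x = 1.1124 hit at Δt = 0.4699 (t = 3.2422), x⁻ = (-1.1124) → reset → x⁺ = (-0.9991), jump to mode 0
Mode 0: flow for 0.4237 to horizon, guard not reached → x = (-1.0343)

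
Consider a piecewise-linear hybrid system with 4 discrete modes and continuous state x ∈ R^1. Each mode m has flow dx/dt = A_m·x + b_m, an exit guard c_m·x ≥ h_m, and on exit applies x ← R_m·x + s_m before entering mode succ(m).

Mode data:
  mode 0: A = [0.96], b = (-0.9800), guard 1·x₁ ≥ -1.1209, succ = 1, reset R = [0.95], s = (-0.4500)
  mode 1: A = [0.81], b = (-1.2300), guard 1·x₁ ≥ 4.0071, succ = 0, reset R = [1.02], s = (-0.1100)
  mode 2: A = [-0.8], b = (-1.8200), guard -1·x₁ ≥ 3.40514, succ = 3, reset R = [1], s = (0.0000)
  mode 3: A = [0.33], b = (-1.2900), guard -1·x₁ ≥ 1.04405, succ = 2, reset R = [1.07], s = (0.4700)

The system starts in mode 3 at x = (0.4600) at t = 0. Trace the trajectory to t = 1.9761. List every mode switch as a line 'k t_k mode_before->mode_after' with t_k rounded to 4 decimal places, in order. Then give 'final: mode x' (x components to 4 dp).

1 1.0967 3->2
final: 2 -1.4695

Mode 3: guard c·x = 1.0440 hit at Δt = 1.0967 (t = 1.0967), x⁻ = (-1.0440) → reset → x⁺ = (-0.6471), jump to mode 2
Mode 2: flow for 0.8794 to horizon, guard not reached → x = (-1.4695)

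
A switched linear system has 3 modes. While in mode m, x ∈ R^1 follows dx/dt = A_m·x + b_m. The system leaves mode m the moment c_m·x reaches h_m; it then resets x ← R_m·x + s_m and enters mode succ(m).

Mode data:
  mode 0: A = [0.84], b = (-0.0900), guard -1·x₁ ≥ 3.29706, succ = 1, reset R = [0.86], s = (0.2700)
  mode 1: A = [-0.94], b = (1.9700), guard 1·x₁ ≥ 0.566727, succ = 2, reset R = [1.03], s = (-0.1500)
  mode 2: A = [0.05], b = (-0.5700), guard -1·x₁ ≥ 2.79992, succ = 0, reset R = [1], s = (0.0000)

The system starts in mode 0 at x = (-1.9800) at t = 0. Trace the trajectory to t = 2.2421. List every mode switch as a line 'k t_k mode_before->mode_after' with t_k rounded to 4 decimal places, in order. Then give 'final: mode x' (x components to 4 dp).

1 0.5824 0->1
2 1.7682 1->2
final: 2 0.1708

Mode 0: guard c·x = 3.2971 hit at Δt = 0.5824 (t = 0.5824), x⁻ = (-3.2971) → reset → x⁺ = (-2.5655), jump to mode 1
Mode 1: guard c·x = 0.5667 hit at Δt = 1.1858 (t = 1.7682), x⁻ = (0.5667) → reset → x⁺ = (0.4337), jump to mode 2
Mode 2: flow for 0.4739 to horizon, guard not reached → x = (0.1708)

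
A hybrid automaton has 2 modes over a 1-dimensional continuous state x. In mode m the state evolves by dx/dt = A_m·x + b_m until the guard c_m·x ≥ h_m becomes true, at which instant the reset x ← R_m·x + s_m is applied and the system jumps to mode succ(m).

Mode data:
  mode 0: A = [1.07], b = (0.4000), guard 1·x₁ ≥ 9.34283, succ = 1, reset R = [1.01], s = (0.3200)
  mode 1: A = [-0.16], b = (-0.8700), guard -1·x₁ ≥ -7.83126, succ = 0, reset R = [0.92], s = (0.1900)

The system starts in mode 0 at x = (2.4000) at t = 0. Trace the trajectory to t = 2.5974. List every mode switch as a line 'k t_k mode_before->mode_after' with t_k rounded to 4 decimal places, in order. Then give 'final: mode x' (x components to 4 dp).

1 1.1716 0->1
2 2.0183 1->0
3 2.2274 0->1
final: 1 8.8829

Mode 0: guard c·x = 9.3428 hit at Δt = 1.1716 (t = 1.1716), x⁻ = (9.3428) → reset → x⁺ = (9.7563), jump to mode 1
Mode 1: guard c·x = -7.8313 hit at Δt = 0.8467 (t = 2.0183), x⁻ = (7.8313) → reset → x⁺ = (7.3948), jump to mode 0
Mode 0: guard c·x = 9.3428 hit at Δt = 0.2091 (t = 2.2274), x⁻ = (9.3428) → reset → x⁺ = (9.7563), jump to mode 1
Mode 1: flow for 0.3700 to horizon, guard not reached → x = (8.8829)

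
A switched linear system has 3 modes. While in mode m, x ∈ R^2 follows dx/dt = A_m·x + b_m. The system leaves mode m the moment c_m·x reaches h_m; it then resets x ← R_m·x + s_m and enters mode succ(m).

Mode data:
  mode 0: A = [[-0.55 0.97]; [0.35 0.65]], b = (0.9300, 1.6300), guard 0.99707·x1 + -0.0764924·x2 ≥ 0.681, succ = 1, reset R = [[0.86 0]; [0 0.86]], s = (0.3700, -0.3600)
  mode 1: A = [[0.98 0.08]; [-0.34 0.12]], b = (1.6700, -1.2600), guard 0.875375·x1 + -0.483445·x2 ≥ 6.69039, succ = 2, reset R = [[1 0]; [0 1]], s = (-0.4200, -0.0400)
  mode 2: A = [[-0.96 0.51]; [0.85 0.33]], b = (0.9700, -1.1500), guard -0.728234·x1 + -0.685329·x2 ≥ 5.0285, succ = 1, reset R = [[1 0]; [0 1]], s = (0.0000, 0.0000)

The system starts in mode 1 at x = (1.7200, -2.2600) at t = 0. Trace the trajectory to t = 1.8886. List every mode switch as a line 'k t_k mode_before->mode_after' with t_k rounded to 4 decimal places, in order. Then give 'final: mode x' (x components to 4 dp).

Mode 1: guard c·x = 6.6904 hit at Δt = 0.7611 (t = 0.7611), x⁻ = (5.2352, -4.3595) → reset → x⁺ = (4.8152, -4.3995), jump to mode 2
Mode 2: flow for 1.1275 to horizon, guard not reached → x = (0.7523, -4.9594)

1 0.7611 1->2
final: 2 0.7523 -4.9594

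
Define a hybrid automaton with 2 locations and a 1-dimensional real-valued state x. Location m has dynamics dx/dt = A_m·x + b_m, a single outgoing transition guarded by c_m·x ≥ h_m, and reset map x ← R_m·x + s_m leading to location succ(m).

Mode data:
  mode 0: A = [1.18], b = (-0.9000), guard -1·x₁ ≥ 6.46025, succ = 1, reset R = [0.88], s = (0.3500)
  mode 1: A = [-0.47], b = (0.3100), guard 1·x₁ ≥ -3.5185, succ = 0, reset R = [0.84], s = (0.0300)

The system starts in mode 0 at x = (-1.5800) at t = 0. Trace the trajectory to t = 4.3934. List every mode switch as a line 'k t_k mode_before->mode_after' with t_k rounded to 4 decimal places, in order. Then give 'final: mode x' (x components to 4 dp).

1 0.9542 0->1
2 1.7223 1->0
3 2.2919 0->1
4 3.0600 1->0
5 3.6296 0->1
final: 1 -3.5269

Mode 0: guard c·x = 6.4603 hit at Δt = 0.9542 (t = 0.9542), x⁻ = (-6.4603) → reset → x⁺ = (-5.3350), jump to mode 1
Mode 1: guard c·x = -3.5185 hit at Δt = 0.7681 (t = 1.7223), x⁻ = (-3.5185) → reset → x⁺ = (-2.9255), jump to mode 0
Mode 0: guard c·x = 6.4603 hit at Δt = 0.5696 (t = 2.2919), x⁻ = (-6.4603) → reset → x⁺ = (-5.3350), jump to mode 1
Mode 1: guard c·x = -3.5185 hit at Δt = 0.7681 (t = 3.0600), x⁻ = (-3.5185) → reset → x⁺ = (-2.9255), jump to mode 0
Mode 0: guard c·x = 6.4603 hit at Δt = 0.5696 (t = 3.6296), x⁻ = (-6.4603) → reset → x⁺ = (-5.3350), jump to mode 1
Mode 1: flow for 0.7638 to horizon, guard not reached → x = (-3.5269)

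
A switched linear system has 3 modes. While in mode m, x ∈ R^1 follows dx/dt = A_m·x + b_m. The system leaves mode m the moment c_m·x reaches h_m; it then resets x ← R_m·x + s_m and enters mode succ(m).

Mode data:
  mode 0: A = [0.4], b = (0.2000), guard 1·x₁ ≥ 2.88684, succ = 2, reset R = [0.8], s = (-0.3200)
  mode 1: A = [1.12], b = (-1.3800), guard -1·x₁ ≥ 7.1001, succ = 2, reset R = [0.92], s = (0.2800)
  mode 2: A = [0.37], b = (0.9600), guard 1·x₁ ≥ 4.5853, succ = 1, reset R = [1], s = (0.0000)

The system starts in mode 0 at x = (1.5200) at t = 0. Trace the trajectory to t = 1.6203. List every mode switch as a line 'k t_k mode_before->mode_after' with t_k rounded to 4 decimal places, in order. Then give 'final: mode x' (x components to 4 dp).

Mode 0: guard c·x = 2.8868 hit at Δt = 1.2920 (t = 1.2920), x⁻ = (2.8868) → reset → x⁺ = (1.9895), jump to mode 2
Mode 2: flow for 0.3283 to horizon, guard not reached → x = (2.5815)

1 1.2920 0->2
final: 2 2.5815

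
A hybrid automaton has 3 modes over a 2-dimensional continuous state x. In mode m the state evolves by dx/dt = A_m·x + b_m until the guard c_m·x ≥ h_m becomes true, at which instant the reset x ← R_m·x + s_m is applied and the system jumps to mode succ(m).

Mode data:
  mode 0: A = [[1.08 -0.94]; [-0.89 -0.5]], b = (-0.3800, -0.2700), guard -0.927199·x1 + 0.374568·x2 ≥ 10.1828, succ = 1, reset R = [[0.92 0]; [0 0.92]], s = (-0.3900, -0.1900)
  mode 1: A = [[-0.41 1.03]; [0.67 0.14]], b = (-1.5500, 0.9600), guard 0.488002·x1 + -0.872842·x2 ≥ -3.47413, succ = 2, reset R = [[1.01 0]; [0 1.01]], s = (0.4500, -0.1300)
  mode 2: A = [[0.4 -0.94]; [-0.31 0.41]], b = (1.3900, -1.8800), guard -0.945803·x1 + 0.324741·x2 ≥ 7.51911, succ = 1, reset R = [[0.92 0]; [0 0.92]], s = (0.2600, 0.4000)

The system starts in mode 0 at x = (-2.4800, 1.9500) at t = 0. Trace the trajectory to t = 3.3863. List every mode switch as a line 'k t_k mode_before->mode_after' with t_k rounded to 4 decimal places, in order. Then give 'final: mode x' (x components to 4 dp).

Mode 0: guard c·x = 10.1828 hit at Δt = 0.7776 (t = 0.7776), x⁻ = (-9.2497, 4.2889) → reset → x⁺ = (-8.8997, 3.7558), jump to mode 1
Mode 1: guard c·x = -3.4741 hit at Δt = 0.8747 (t = 1.6523), x⁻ = (-5.8161, 0.7285) → reset → x⁺ = (-5.4243, 0.6058), jump to mode 2
Mode 2: guard c·x = 7.5191 hit at Δt = 1.1491 (t = 2.8014), x⁻ = (-7.5805, 1.0762) → reset → x⁺ = (-6.7140, 1.3901), jump to mode 1
Mode 1: guard c·x = -3.4741 hit at Δt = 0.2670 (t = 3.0684), x⁻ = (-6.1626, 0.5348) → reset → x⁺ = (-5.7742, 0.4101), jump to mode 2
Mode 2: flow for 0.3179 to horizon, guard not reached → x = (-6.2229, 0.4591)

1 0.7776 0->1
2 1.6523 1->2
3 2.8014 2->1
4 3.0684 1->2
final: 2 -6.2229 0.4591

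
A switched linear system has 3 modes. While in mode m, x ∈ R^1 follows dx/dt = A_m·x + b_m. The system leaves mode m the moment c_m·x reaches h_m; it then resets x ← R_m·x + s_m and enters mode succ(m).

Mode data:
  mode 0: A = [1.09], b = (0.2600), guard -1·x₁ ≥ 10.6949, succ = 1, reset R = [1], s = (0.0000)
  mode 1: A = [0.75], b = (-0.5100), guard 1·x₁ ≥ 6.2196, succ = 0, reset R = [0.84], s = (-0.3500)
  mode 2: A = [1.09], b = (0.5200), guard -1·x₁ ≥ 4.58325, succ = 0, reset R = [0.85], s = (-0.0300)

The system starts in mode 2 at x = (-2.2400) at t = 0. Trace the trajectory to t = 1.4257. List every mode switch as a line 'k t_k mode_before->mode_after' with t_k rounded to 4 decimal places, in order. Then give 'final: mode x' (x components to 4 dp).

Mode 2: guard c·x = 4.5832 hit at Δt = 0.7757 (t = 0.7757), x⁻ = (-4.5832) → reset → x⁺ = (-3.9258), jump to mode 0
Mode 0: flow for 0.6500 to horizon, guard not reached → x = (-7.7271)

1 0.7757 2->0
final: 0 -7.7271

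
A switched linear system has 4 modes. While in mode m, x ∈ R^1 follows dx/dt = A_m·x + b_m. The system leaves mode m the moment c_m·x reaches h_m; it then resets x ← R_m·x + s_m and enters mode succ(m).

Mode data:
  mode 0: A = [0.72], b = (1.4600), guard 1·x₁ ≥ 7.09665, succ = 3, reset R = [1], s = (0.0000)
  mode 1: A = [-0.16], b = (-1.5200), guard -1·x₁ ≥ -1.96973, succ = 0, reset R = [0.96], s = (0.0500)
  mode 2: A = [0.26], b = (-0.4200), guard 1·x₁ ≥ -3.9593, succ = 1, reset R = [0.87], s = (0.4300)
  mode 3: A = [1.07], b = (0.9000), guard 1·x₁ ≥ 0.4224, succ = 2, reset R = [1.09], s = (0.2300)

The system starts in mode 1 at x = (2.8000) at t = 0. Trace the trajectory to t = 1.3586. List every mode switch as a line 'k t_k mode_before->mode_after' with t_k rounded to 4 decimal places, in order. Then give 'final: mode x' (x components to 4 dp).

Mode 1: guard c·x = -1.9697 hit at Δt = 0.4368 (t = 0.4368), x⁻ = (1.9697) → reset → x⁺ = (1.9409), jump to mode 0
Mode 0: flow for 0.9218 to horizon, guard not reached → x = (5.6793)

1 0.4368 1->0
final: 0 5.6793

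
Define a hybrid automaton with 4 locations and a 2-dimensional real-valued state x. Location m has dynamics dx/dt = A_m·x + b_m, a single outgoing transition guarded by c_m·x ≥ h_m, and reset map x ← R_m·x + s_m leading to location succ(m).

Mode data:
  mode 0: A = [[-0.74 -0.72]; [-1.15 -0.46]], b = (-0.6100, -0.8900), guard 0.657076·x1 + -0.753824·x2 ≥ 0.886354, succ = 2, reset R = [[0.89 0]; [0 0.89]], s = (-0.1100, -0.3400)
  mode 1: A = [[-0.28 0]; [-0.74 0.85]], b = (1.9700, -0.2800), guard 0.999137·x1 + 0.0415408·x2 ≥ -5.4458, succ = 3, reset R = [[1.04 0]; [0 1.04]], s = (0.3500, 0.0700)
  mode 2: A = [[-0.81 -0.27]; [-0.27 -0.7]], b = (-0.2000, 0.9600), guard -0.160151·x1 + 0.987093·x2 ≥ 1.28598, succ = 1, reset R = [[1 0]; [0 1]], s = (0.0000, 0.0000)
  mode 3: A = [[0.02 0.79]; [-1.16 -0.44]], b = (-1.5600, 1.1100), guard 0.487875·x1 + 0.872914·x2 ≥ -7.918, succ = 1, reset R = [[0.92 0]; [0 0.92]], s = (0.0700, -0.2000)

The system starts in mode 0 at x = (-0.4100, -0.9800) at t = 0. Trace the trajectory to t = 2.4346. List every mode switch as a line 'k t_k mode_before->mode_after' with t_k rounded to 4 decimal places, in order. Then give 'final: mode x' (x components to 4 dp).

Mode 0: guard c·x = 0.8864 hit at Δt = 1.2825 (t = 1.2825), x⁻ = (-0.0249, -1.1975) → reset → x⁺ = (-0.1322, -1.4058), jump to mode 2
Mode 2: flow for 1.1521 to horizon, guard not reached → x = (-0.1192, 0.1500)

1 1.2825 0->2
final: 2 -0.1192 0.1500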